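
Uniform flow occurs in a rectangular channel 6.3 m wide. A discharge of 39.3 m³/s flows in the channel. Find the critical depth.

y_c = 1.58 m

For a rectangular channel, critical depth y_c = (q²/g)^(1/3) where q = Q/b = 39.3/6.3 = 6.238 m²/s.
So y_c = (6.238²/9.81)^(1/3) = 1.58 m.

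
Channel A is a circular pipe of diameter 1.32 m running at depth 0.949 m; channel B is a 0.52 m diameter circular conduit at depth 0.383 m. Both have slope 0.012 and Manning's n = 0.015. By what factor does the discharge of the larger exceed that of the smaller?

11.6

Channel A: For a circular section of diameter D = 1.32 m at depth y = 0.949 m, the central angle is θ = 2 arccos(1 − 2y/D) = 4.048 rad. Then A = (D²/8)(θ − sin θ) = 1.053 m² and P = Dθ/2 = 2.672 m. Hydraulic radius R = A/P = 1.053/2.672 = 0.3942 m. Q_A = (1/0.015)·1.053·0.3942^(2/3)·√0.012 = 4.135 m³/s.
Channel B: For a circular section of diameter D = 0.52 m at depth y = 0.383 m, the central angle is θ = 2 arccos(1 − 2y/D) = 4.127 rad. Then A = (D²/8)(θ − sin θ) = 0.1677 m² and P = Dθ/2 = 1.073 m. Hydraulic radius R = A/P = 0.1677/1.073 = 0.1563 m. Q_B = (1/0.015)·0.1677·0.1563^(2/3)·√0.012 = 0.3552 m³/s.
The larger discharge is 4.135 m³/s and the smaller is 0.3552 m³/s; the ratio is 11.6.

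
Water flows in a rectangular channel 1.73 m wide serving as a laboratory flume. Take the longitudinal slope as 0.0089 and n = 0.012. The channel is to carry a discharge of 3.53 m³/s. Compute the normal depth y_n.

Manning's equation rearranged: A R^(2/3) = nQ / (1·√S) = 0.012 × 3.53 / (√0.0089) = 0.449.
Trying y = 0.63 m: A R^(2/3) = 0.5562 — high.
Trying y = 0.443 m: A R^(2/3) = 0.3381 — low.
Trying y = 0.541 m: A R^(2/3) = 0.4495 — matches.

y_n = 0.541 m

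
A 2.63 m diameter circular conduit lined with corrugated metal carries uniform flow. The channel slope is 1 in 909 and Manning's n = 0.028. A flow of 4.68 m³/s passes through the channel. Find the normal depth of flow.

Manning's equation rearranged: A R^(2/3) = nQ / (1·√S) = 0.028 × 4.68 / (√0.0011) = 3.951.
Trying y = 2.36 m: A R^(2/3) = 4.373 — over.
Trying y = 1.53 m: A R^(2/3) = 2.631 — short.
Trying y = 2.07 m: A R^(2/3) = 3.95 — ≈ 3.951.

y_n = 2.07 m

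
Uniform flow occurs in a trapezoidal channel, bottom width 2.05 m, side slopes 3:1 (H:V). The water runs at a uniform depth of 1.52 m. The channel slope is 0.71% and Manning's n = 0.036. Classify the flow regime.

With bottom width b = 2.05 m and side slope z = 3: A = (b + zy)y = (2.05 + 3×1.52)×1.52 = 10.05 m²; P = b + 2y√(1+z²) = 2.05 + 2×1.52×3.162 = 11.66 m.
Hydraulic radius R = A/P = 10.05/11.66 = 0.8614 m.
V = (1/n) R^(2/3) √S = (1/0.036) × 0.8614^(2/3) × √0.0071 = 2.119 m/s. Hydraulic depth D_h = A/T = 10.05/11.17 = 0.8995 m.
Froude number Fr = V/√(g·D_h) = 2.119/√(9.81×0.8995) = 0.713, which is less than 1, so the flow is subcritical.

subcritical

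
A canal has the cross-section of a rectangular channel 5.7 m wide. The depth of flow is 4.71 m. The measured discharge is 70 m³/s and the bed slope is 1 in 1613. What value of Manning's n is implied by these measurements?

n = 0.014

Flow area A = b·y = 5.7 × 4.71 = 26.85 m². Wetted perimeter P = b + 2y = 5.7 + 2×4.71 = 15.12 m.
Hydraulic radius R = A/P = 26.85/15.12 = 1.776 m.
Rearranging Manning's equation: n = (1/Q) A R^(2/3) S^(1/2) = (1/70) × 26.85 × 1.776^(2/3) × √0.00062 = 0.014.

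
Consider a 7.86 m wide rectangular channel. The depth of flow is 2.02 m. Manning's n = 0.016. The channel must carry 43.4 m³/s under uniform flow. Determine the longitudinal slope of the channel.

Flow area A = b·y = 7.86 × 2.02 = 15.88 m². Wetted perimeter P = b + 2y = 7.86 + 2×2.02 = 11.9 m.
Hydraulic radius R = A/P = 15.88/11.9 = 1.334 m.
From Manning's equation, S = [nQ / (1 A R^(2/3))]² = [0.016 × 43.4 / (1 × 15.88 × 1.334^(2/3))]² = 0.0013.

S = 0.0013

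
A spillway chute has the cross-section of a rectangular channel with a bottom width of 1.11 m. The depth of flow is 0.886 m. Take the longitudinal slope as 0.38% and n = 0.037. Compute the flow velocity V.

Flow area A = b·y = 1.11 × 0.886 = 0.9835 m². Wetted perimeter P = b + 2y = 1.11 + 2×0.886 = 2.882 m.
Hydraulic radius R = A/P = 0.9835/2.882 = 0.3412 m.
From Manning's equation, V = (1/n) R^(2/3) S^(1/2) = (1/0.037) × 0.3412^(2/3) × 0.0038^(1/2) = 0.814 m/s.

V = 0.814 m/s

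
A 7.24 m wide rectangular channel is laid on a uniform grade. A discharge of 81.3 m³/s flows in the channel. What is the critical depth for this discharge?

y_c = 2.34 m

For a rectangular channel, critical depth y_c = (q²/g)^(1/3) where q = Q/b = 81.3/7.24 = 11.23 m²/s.
So y_c = (11.23²/9.81)^(1/3) = 2.34 m.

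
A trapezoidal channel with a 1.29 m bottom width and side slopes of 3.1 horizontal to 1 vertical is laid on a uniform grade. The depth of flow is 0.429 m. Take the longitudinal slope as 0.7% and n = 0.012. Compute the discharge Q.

Q = 3.32 m³/s

With bottom width b = 1.29 m and side slope z = 3.1: A = (b + zy)y = (1.29 + 3.1×0.429)×0.429 = 1.124 m²; P = b + 2y√(1+z²) = 1.29 + 2×0.429×3.257 = 4.085 m.
Hydraulic radius R = A/P = 1.124/4.085 = 0.2752 m.
Manning's equation: Q = (1/n) A R^(2/3) S^(1/2) = (1/0.012) × 1.124 × 0.2752^(2/3) × 0.007^(1/2) = 3.32 m³/s.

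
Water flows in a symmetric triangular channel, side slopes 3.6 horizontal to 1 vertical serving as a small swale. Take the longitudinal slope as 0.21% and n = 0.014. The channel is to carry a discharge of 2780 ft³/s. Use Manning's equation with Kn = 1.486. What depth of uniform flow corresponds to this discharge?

Manning's equation rearranged: A R^(2/3) = nQ / (1.486·√S) = 0.014 × 2780 / (1.486 × √0.0021) = 571.5.
At y = 6.9 ft: A R^(2/3) = 381.8 — short.
At y = 10.2 ft: A R^(2/3) = 1083 — over.
At y = 8.03 ft: A R^(2/3) = 572 — close enough.

y_n = 8.03 ft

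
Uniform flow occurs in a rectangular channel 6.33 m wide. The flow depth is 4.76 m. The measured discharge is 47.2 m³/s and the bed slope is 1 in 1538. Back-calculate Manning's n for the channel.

Flow area A = b·y = 6.33 × 4.76 = 30.13 m². Wetted perimeter P = b + 2y = 6.33 + 2×4.76 = 15.85 m.
Hydraulic radius R = A/P = 30.13/15.85 = 1.901 m.
Rearranging Manning's equation: n = (1/Q) A R^(2/3) S^(1/2) = (1/47.2) × 30.13 × 1.901^(2/3) × √0.0006502 = 0.025.

n = 0.025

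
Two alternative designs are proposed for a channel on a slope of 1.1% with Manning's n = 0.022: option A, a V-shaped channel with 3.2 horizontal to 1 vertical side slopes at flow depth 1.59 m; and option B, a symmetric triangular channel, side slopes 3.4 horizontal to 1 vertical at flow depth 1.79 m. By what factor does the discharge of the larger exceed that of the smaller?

Channel A: For a triangular section with side slope z = 3.2: A = zy² = 3.2×1.59² = 8.09 m²; P = 2y√(1+z²) = 2×1.59×3.353 = 10.66 m. Hydraulic radius R = A/P = 8.09/10.66 = 0.7588 m. Q_A = (1/0.022)·8.09·0.7588^(2/3)·√0.011 = 32.09 m³/s.
Channel B: For a triangular section with side slope z = 3.4: A = zy² = 3.4×1.79² = 10.89 m²; P = 2y√(1+z²) = 2×1.79×3.544 = 12.69 m. Hydraulic radius R = A/P = 10.89/12.69 = 0.8586 m. Q_B = (1/0.022)·10.89·0.8586^(2/3)·√0.011 = 46.92 m³/s.
The larger discharge is 46.92 m³/s and the smaller is 32.09 m³/s; the ratio is 1.46.

1.46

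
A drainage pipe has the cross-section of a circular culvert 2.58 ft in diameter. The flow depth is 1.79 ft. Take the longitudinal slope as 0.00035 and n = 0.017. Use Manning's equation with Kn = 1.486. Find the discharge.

For a circular section of diameter D = 2.58 ft at depth y = 1.79 ft, the central angle is θ = 2 arccos(1 − 2y/D) = 3.938 rad. Then A = (D²/8)(θ − sin θ) = 3.871 ft² and P = Dθ/2 = 5.08 ft.
Hydraulic radius R = A/P = 3.871/5.08 = 0.7621 ft.
Manning's equation: Q = (1.486/n) A R^(2/3) S^(1/2) = (1.486/0.017) × 3.871 × 0.7621^(2/3) × 0.00035^(1/2) = 5.28 ft³/s.

Q = 5.28 ft³/s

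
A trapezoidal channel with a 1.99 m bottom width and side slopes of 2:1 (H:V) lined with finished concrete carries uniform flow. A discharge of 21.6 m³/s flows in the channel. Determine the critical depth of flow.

At critical depth, Q² T / (g A³) = 1, i.e. A³/T = Q²/g = 21.6²/9.81 = 47.56.
Trying y = 1.21 m: A³/T = 22.25 — low.
Trying y = 1.46 m: A³/T = 47.05 — matches.

y_c = 1.46 m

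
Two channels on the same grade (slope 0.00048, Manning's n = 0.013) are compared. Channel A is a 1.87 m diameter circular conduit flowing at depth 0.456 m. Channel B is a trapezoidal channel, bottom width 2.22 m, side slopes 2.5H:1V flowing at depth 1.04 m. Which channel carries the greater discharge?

channel B

Channel A: For a circular section of diameter D = 1.87 m at depth y = 0.456 m, the central angle is θ = 2 arccos(1 − 2y/D) = 2.066 rad. Then A = (D²/8)(θ − sin θ) = 0.5184 m² and P = Dθ/2 = 1.932 m. Hydraulic radius R = A/P = 0.5184/1.932 = 0.2684 m. Q_A = (1/0.013)·0.5184·0.2684^(2/3)·√0.00048 = 0.3635 m³/s.
Channel B: With bottom width b = 2.22 m and side slope z = 2.5: A = (b + zy)y = (2.22 + 2.5×1.04)×1.04 = 5.013 m²; P = b + 2y√(1+z²) = 2.22 + 2×1.04×2.693 = 7.821 m. Hydraulic radius R = A/P = 5.013/7.821 = 0.641 m. Q_B = (1/0.013)·5.013·0.641^(2/3)·√0.00048 = 6.28 m³/s.
Q_A = 0.3635 m³/s vs Q_B = 6.28 m³/s, so channel B carries more.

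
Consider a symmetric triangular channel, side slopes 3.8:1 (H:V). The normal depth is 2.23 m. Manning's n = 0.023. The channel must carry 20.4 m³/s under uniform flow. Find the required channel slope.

S = 0.000558

For a triangular section with side slope z = 3.8: A = zy² = 3.8×2.23² = 18.9 m²; P = 2y√(1+z²) = 2×2.23×3.929 = 17.53 m.
Hydraulic radius R = A/P = 18.9/17.53 = 1.078 m.
From Manning's equation, S = [nQ / (1 A R^(2/3))]² = [0.023 × 20.4 / (1 × 18.9 × 1.078^(2/3))]² = 0.000558.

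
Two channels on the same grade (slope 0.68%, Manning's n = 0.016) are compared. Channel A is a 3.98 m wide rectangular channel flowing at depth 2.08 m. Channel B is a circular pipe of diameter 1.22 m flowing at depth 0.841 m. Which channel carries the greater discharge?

channel A

Channel A: Flow area A = b·y = 3.98 × 2.08 = 8.278 m². Wetted perimeter P = b + 2y = 3.98 + 2×2.08 = 8.14 m. Hydraulic radius R = A/P = 8.278/8.14 = 1.017 m. Q_A = (1/0.016)·8.278·1.017^(2/3)·√0.0068 = 43.15 m³/s.
Channel B: For a circular section of diameter D = 1.22 m at depth y = 0.841 m, the central angle is θ = 2 arccos(1 − 2y/D) = 3.918 rad. Then A = (D²/8)(θ − sin θ) = 0.8594 m² and P = Dθ/2 = 2.39 m. Hydraulic radius R = A/P = 0.8594/2.39 = 0.3596 m. Q_B = (1/0.016)·0.8594·0.3596^(2/3)·√0.0068 = 2.24 m³/s.
Q_A = 43.15 m³/s vs Q_B = 2.24 m³/s, so channel A carries more.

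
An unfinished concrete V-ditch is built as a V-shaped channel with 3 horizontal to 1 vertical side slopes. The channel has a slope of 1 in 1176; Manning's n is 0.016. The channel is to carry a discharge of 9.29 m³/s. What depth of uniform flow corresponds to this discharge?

y_n = 1.47 m

Manning's equation rearranged: A R^(2/3) = nQ / (1·√S) = 0.016 × 9.29 / (√0.0008503) = 5.097.
Trying y = 1.04 m: A R^(2/3) = 2.026 — short.
Trying y = 1.47 m: A R^(2/3) = 5.098 — close enough.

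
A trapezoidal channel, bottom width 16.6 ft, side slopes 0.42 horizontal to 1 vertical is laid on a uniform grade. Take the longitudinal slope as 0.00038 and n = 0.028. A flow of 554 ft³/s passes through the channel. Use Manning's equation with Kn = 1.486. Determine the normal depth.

Manning's equation rearranged: A R^(2/3) = nQ / (1.486·√S) = 0.028 × 554 / (1.486 × √0.00038) = 535.5.
Try y = 10.7 ft: A R^(2/3) = 717.6 — too large.
Try y = 7.06 ft: A R^(2/3) = 366.8 — too small.
Try y = 8.93 ft: A R^(2/3) = 535.1 — close enough.

y_n = 8.93 ft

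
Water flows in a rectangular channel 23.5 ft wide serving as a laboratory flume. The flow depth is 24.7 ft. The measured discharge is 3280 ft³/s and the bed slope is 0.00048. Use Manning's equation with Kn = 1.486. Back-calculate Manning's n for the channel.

Flow area A = b·y = 23.5 × 24.7 = 580.4 ft². Wetted perimeter P = b + 2y = 23.5 + 2×24.7 = 72.9 ft.
Hydraulic radius R = A/P = 580.4/72.9 = 7.962 ft.
Rearranging Manning's equation: n = (1.486/Q) A R^(2/3) S^(1/2) = (1.486/3280) × 580.4 × 7.962^(2/3) × √0.00048 = 0.023.

n = 0.023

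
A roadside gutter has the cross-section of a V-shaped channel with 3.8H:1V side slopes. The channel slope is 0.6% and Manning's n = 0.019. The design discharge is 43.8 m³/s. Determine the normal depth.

y_n = 1.77 m

Manning's equation rearranged: A R^(2/3) = nQ / (1·√S) = 0.019 × 43.8 / (√0.006) = 10.74.
Try y = 1.37 m: A R^(2/3) = 5.42 — low.
Try y = 1.94 m: A R^(2/3) = 13.7 — high.
Try y = 1.77 m: A R^(2/3) = 10.73 — ≈ 10.74.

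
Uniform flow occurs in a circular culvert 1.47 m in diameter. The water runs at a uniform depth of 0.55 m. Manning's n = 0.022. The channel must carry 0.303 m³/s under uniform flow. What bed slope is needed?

For a circular section of diameter D = 1.47 m at depth y = 0.55 m, the central angle is θ = 2 arccos(1 − 2y/D) = 2.633 rad. Then A = (D²/8)(θ − sin θ) = 0.5795 m² and P = Dθ/2 = 1.935 m.
Hydraulic radius R = A/P = 0.5795/1.935 = 0.2995 m.
From Manning's equation, S = [nQ / (1 A R^(2/3))]² = [0.022 × 0.303 / (1 × 0.5795 × 0.2995^(2/3))]² = 0.00066.

S = 0.00066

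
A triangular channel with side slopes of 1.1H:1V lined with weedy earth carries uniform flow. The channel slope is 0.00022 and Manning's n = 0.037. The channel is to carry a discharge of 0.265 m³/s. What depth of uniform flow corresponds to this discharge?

y_n = 1.06 m

Manning's equation rearranged: A R^(2/3) = nQ / (1·√S) = 0.037 × 0.265 / (√0.00022) = 0.6611.
Try y = 0.904 m: A R^(2/3) = 0.4331 — short.
Try y = 1.34 m: A R^(2/3) = 1.237 — over.
Try y = 1.06 m: A R^(2/3) = 0.6622 — matches.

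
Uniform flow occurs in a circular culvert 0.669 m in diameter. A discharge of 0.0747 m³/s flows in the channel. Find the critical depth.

y_c = 0.168 m

At critical depth, Q² T / (g A³) = 1, i.e. A³/T = Q²/g = 0.0747²/9.81 = 0.0005688.
Try y = 0.117 m: A³/T = 0.0001384 — too small.
Try y = 0.208 m: A³/T = 0.001307 — too large.
Try y = 0.168 m: A³/T = 0.00057 — close enough.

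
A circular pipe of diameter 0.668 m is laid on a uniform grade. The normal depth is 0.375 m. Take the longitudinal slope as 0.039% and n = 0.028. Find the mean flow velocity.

V = 0.224 m/s

For a circular section of diameter D = 0.668 m at depth y = 0.375 m, the central angle is θ = 2 arccos(1 − 2y/D) = 3.388 rad. Then A = (D²/8)(θ − sin θ) = 0.2026 m² and P = Dθ/2 = 1.131 m.
Hydraulic radius R = A/P = 0.2026/1.131 = 0.179 m.
From Manning's equation, V = (1/n) R^(2/3) S^(1/2) = (1/0.028) × 0.179^(2/3) × 0.00039^(1/2) = 0.224 m/s.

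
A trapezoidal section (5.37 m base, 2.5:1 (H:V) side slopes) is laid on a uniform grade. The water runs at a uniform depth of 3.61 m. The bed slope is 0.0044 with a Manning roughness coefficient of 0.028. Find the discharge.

Q = 202 m³/s

With bottom width b = 5.37 m and side slope z = 2.5: A = (b + zy)y = (5.37 + 2.5×3.61)×3.61 = 51.97 m²; P = b + 2y√(1+z²) = 5.37 + 2×3.61×2.693 = 24.81 m.
Hydraulic radius R = A/P = 51.97/24.81 = 2.095 m.
Manning's equation: Q = (1/n) A R^(2/3) S^(1/2) = (1/0.028) × 51.97 × 2.095^(2/3) × 0.0044^(1/2) = 202 m³/s.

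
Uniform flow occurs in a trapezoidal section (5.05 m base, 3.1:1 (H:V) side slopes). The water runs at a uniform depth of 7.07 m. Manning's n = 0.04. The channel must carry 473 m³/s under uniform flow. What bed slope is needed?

S = 0.0017

With bottom width b = 5.05 m and side slope z = 3.1: A = (b + zy)y = (5.05 + 3.1×7.07)×7.07 = 190.7 m²; P = b + 2y√(1+z²) = 5.05 + 2×7.07×3.257 = 51.11 m.
Hydraulic radius R = A/P = 190.7/51.11 = 3.73 m.
From Manning's equation, S = [nQ / (1 A R^(2/3))]² = [0.04 × 473 / (1 × 190.7 × 3.73^(2/3))]² = 0.0017.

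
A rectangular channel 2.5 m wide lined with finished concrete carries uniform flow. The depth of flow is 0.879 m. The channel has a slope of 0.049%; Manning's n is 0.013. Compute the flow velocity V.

V = 1.1 m/s

Flow area A = b·y = 2.5 × 0.879 = 2.197 m². Wetted perimeter P = b + 2y = 2.5 + 2×0.879 = 4.258 m.
Hydraulic radius R = A/P = 2.197/4.258 = 0.5161 m.
From Manning's equation, V = (1/n) R^(2/3) S^(1/2) = (1/0.013) × 0.5161^(2/3) × 0.00049^(1/2) = 1.1 m/s.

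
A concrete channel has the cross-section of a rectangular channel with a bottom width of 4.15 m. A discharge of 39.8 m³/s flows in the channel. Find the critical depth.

For a rectangular channel, critical depth y_c = (q²/g)^(1/3) where q = Q/b = 39.8/4.15 = 9.59 m²/s.
So y_c = (9.59²/9.81)^(1/3) = 2.11 m.

y_c = 2.11 m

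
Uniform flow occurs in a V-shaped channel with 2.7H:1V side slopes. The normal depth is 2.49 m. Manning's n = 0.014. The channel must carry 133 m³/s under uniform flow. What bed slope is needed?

S = 0.0101

For a triangular section with side slope z = 2.7: A = zy² = 2.7×2.49² = 16.74 m²; P = 2y√(1+z²) = 2×2.49×2.879 = 14.34 m.
Hydraulic radius R = A/P = 16.74/14.34 = 1.167 m.
From Manning's equation, S = [nQ / (1 A R^(2/3))]² = [0.014 × 133 / (1 × 16.74 × 1.167^(2/3))]² = 0.0101.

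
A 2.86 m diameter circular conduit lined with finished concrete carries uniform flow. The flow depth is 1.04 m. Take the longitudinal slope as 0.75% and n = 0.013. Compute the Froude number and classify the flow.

supercritical

For a circular section of diameter D = 2.86 m at depth y = 1.04 m, the central angle is θ = 2 arccos(1 − 2y/D) = 2.589 rad. Then A = (D²/8)(θ − sin θ) = 2.111 m² and P = Dθ/2 = 3.702 m.
Hydraulic radius R = A/P = 2.111/3.702 = 0.5701 m.
V = (1/n) R^(2/3) √S = (1/0.013) × 0.5701^(2/3) × √0.0075 = 4.58 m/s. Hydraulic depth D_h = A/T = 2.111/2.752 = 0.7671 m.
Froude number Fr = V/√(g·D_h) = 4.58/√(9.81×0.7671) = 1.67, which is greater than 1, so the flow is supercritical.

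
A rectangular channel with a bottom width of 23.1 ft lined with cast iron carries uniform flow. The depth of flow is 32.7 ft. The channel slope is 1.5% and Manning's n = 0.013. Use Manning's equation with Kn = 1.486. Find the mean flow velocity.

Flow area A = b·y = 23.1 × 32.7 = 755.4 ft². Wetted perimeter P = b + 2y = 23.1 + 2×32.7 = 88.5 ft.
Hydraulic radius R = A/P = 755.4/88.5 = 8.535 ft.
From Manning's equation, V = (1.486/n) R^(2/3) S^(1/2) = (1.486/0.013) × 8.535^(2/3) × 0.015^(1/2) = 58.5 ft/s.

V = 58.5 ft/s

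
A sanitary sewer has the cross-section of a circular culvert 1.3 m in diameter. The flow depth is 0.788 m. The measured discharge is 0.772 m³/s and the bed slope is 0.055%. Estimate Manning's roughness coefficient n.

n = 0.013

For a circular section of diameter D = 1.3 m at depth y = 0.788 m, the central angle is θ = 2 arccos(1 − 2y/D) = 3.569 rad. Then A = (D²/8)(θ − sin θ) = 0.8417 m² and P = Dθ/2 = 2.32 m.
Hydraulic radius R = A/P = 0.8417/2.32 = 0.3628 m.
Rearranging Manning's equation: n = (1/Q) A R^(2/3) S^(1/2) = (1/0.772) × 0.8417 × 0.3628^(2/3) × √0.00055 = 0.013.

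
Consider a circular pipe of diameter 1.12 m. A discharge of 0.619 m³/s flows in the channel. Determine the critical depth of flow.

y_c = 0.431 m

At critical depth, Q² T / (g A³) = 1, i.e. A³/T = Q²/g = 0.619²/9.81 = 0.03906.
Trying y = 0.386 m: A³/T = 0.02559 — short.
Trying y = 0.51 m: A³/T = 0.07464 — over.
Trying y = 0.431 m: A³/T = 0.03914 — matches.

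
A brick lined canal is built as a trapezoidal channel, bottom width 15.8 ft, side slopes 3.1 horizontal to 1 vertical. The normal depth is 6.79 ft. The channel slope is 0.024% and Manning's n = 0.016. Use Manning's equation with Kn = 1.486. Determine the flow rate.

Q = 932 ft³/s

With bottom width b = 15.8 ft and side slope z = 3.1: A = (b + zy)y = (15.8 + 3.1×6.79)×6.79 = 250.2 ft²; P = b + 2y√(1+z²) = 15.8 + 2×6.79×3.257 = 60.03 ft.
Hydraulic radius R = A/P = 250.2/60.03 = 4.168 ft.
Manning's equation: Q = (1.486/n) A R^(2/3) S^(1/2) = (1.486/0.016) × 250.2 × 4.168^(2/3) × 0.00024^(1/2) = 932 ft³/s.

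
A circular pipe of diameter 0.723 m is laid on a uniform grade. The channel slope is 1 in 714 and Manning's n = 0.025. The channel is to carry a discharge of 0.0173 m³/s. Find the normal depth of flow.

y_n = 0.145 m

Manning's equation rearranged: A R^(2/3) = nQ / (1·√S) = 0.025 × 0.0173 / (√0.001401) = 0.01156.
Trying y = 0.11 m: A R^(2/3) = 0.006569 — low.
Trying y = 0.159 m: A R^(2/3) = 0.01392 — high.
Trying y = 0.145 m: A R^(2/3) = 0.01156 — ≈ 0.01156.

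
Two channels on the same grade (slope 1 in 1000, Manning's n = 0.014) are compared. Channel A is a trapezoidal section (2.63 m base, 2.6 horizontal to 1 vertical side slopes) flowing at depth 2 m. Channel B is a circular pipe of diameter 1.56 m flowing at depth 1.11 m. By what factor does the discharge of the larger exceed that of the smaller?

19.6

Channel A: With bottom width b = 2.63 m and side slope z = 2.6: A = (b + zy)y = (2.63 + 2.6×2)×2 = 15.66 m²; P = b + 2y√(1+z²) = 2.63 + 2×2×2.786 = 13.77 m. Hydraulic radius R = A/P = 15.66/13.77 = 1.137 m. Q_A = (1/0.014)·15.66·1.137^(2/3)·√0.001 = 38.53 m³/s.
Channel B: For a circular section of diameter D = 1.56 m at depth y = 1.11 m, the central angle is θ = 2 arccos(1 − 2y/D) = 4.015 rad. Then A = (D²/8)(θ − sin θ) = 1.455 m² and P = Dθ/2 = 3.132 m. Hydraulic radius R = A/P = 1.455/3.132 = 0.4645 m. Q_B = (1/0.014)·1.455·0.4645^(2/3)·√0.001 = 1.971 m³/s.
The larger discharge is 38.53 m³/s and the smaller is 1.971 m³/s; the ratio is 19.6.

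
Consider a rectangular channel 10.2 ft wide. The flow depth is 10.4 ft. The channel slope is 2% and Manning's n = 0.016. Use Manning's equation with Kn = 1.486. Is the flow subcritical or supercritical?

Flow area A = b·y = 10.2 × 10.4 = 106.1 ft². Wetted perimeter P = b + 2y = 10.2 + 2×10.4 = 31 ft.
Hydraulic radius R = A/P = 106.1/31 = 3.422 ft.
V = (1.486/n) R^(2/3) √S = (1.486/0.016) × 3.422^(2/3) × √0.02 = 29.83 ft/s. Hydraulic depth D_h = A/T = 106.1/10.2 = 10.4 ft.
Froude number Fr = V/√(g·D_h) = 29.83/√(32.2×10.4) = 1.63, which is greater than 1, so the flow is supercritical.

supercritical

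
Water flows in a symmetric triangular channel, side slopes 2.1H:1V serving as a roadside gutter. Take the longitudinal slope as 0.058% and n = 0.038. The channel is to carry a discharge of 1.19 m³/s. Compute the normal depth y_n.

Manning's equation rearranged: A R^(2/3) = nQ / (1·√S) = 0.038 × 1.19 / (√0.00058) = 1.878.
Trying y = 1.33 m: A R^(2/3) = 2.644 — too large.
Trying y = 0.953 m: A R^(2/3) = 1.087 — too small.
Trying y = 1.17 m: A R^(2/3) = 1.878 — matches.

y_n = 1.17 m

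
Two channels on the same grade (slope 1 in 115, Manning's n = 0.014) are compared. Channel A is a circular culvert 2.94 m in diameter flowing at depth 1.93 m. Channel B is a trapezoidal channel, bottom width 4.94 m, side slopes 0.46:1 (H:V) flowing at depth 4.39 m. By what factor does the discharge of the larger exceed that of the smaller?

Channel A: For a circular section of diameter D = 2.94 m at depth y = 1.93 m, the central angle is θ = 2 arccos(1 − 2y/D) = 3.778 rad. Then A = (D²/8)(θ − sin θ) = 4.724 m² and P = Dθ/2 = 5.554 m. Hydraulic radius R = A/P = 4.724/5.554 = 0.8506 m. Q_A = (1/0.014)·4.724·0.8506^(2/3)·√0.008696 = 28.25 m³/s.
Channel B: With bottom width b = 4.94 m and side slope z = 0.46: A = (b + zy)y = (4.94 + 0.46×4.39)×4.39 = 30.55 m²; P = b + 2y√(1+z²) = 4.94 + 2×4.39×1.101 = 14.6 m. Hydraulic radius R = A/P = 30.55/14.6 = 2.092 m. Q_B = (1/0.014)·30.55·2.092^(2/3)·√0.008696 = 332.9 m³/s.
The larger discharge is 332.9 m³/s and the smaller is 28.25 m³/s; the ratio is 11.8.

11.8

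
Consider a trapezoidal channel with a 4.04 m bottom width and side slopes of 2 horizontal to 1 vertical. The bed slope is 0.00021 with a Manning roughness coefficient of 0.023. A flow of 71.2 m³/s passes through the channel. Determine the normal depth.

y_n = 4.63 m

Manning's equation rearranged: A R^(2/3) = nQ / (1·√S) = 0.023 × 71.2 / (√0.00021) = 113.
At y = 3.89 m: A R^(2/3) = 76.47 — low.
At y = 5.04 m: A R^(2/3) = 137.2 — high.
At y = 4.63 m: A R^(2/3) = 113.1 — matches.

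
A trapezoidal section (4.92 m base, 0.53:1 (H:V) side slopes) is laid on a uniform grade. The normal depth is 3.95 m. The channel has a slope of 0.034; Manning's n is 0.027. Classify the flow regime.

With bottom width b = 4.92 m and side slope z = 0.53: A = (b + zy)y = (4.92 + 0.53×3.95)×3.95 = 27.7 m²; P = b + 2y√(1+z²) = 4.92 + 2×3.95×1.132 = 13.86 m.
Hydraulic radius R = A/P = 27.7/13.86 = 1.999 m.
V = (1/n) R^(2/3) √S = (1/0.027) × 1.999^(2/3) × √0.034 = 10.84 m/s. Hydraulic depth D_h = A/T = 27.7/9.107 = 3.042 m.
Froude number Fr = V/√(g·D_h) = 10.84/√(9.81×3.042) = 1.98, which is greater than 1, so the flow is supercritical.

supercritical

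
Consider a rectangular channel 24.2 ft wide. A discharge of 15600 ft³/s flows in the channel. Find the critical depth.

For a rectangular channel, critical depth y_c = (q²/g)^(1/3) where q = Q/b = 15600/24.2 = 644.6 ft²/s.
So y_c = (644.6²/32.2)^(1/3) = 23.5 ft.

y_c = 23.5 ft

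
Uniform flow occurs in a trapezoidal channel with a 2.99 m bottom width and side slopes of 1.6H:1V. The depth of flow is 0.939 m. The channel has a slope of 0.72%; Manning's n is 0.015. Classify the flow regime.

With bottom width b = 2.99 m and side slope z = 1.6: A = (b + zy)y = (2.99 + 1.6×0.939)×0.939 = 4.218 m²; P = b + 2y√(1+z²) = 2.99 + 2×0.939×1.887 = 6.533 m.
Hydraulic radius R = A/P = 4.218/6.533 = 0.6457 m.
V = (1/n) R^(2/3) √S = (1/0.015) × 0.6457^(2/3) × √0.0072 = 4.226 m/s. Hydraulic depth D_h = A/T = 4.218/5.995 = 0.7037 m.
Froude number Fr = V/√(g·D_h) = 4.226/√(9.81×0.7037) = 1.61, which is greater than 1, so the flow is supercritical.

supercritical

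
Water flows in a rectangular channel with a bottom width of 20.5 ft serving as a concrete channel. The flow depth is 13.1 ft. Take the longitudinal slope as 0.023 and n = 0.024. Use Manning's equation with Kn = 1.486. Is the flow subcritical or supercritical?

supercritical

Flow area A = b·y = 20.5 × 13.1 = 268.6 ft². Wetted perimeter P = b + 2y = 20.5 + 2×13.1 = 46.7 ft.
Hydraulic radius R = A/P = 268.6/46.7 = 5.751 ft.
V = (1.486/n) R^(2/3) √S = (1.486/0.024) × 5.751^(2/3) × √0.023 = 30.14 ft/s. Hydraulic depth D_h = A/T = 268.6/20.5 = 13.1 ft.
Froude number Fr = V/√(g·D_h) = 30.14/√(32.2×13.1) = 1.47, which is greater than 1, so the flow is supercritical.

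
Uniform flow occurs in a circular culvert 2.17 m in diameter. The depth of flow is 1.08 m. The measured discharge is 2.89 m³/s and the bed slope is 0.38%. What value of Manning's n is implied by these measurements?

n = 0.026

For a circular section of diameter D = 2.17 m at depth y = 1.08 m, the central angle is θ = 2 arccos(1 − 2y/D) = 3.132 rad. Then A = (D²/8)(θ − sin θ) = 1.838 m² and P = Dθ/2 = 3.399 m.
Hydraulic radius R = A/P = 1.838/3.399 = 0.5409 m.
Rearranging Manning's equation: n = (1/Q) A R^(2/3) S^(1/2) = (1/2.89) × 1.838 × 0.5409^(2/3) × √0.0038 = 0.026.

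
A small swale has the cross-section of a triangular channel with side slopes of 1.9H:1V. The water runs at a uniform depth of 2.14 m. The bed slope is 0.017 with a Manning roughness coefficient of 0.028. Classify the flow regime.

For a triangular section with side slope z = 1.9: A = zy² = 1.9×2.14² = 8.701 m²; P = 2y√(1+z²) = 2×2.14×2.147 = 9.19 m.
Hydraulic radius R = A/P = 8.701/9.19 = 0.9469 m.
V = (1/n) R^(2/3) √S = (1/0.028) × 0.9469^(2/3) × √0.017 = 4.49 m/s. Hydraulic depth D_h = A/T = 8.701/8.132 = 1.07 m.
Froude number Fr = V/√(g·D_h) = 4.49/√(9.81×1.07) = 1.39, which is greater than 1, so the flow is supercritical.

supercritical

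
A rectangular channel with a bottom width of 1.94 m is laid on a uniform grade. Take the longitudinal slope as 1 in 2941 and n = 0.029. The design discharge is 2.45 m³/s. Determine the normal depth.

Manning's equation rearranged: A R^(2/3) = nQ / (1·√S) = 0.029 × 2.45 / (√0.00034) = 3.853.
Try y = 1.85 m: A R^(2/3) = 2.655 — short.
Try y = 2.52 m: A R^(2/3) = 3.856 — matches.

y_n = 2.52 m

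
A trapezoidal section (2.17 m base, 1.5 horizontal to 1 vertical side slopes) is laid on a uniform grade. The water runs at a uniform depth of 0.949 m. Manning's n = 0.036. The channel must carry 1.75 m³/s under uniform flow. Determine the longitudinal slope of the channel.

S = 0.00066

With bottom width b = 2.17 m and side slope z = 1.5: A = (b + zy)y = (2.17 + 1.5×0.949)×0.949 = 3.41 m²; P = b + 2y√(1+z²) = 2.17 + 2×0.949×1.803 = 5.592 m.
Hydraulic radius R = A/P = 3.41/5.592 = 0.6099 m.
From Manning's equation, S = [nQ / (1 A R^(2/3))]² = [0.036 × 1.75 / (1 × 3.41 × 0.6099^(2/3))]² = 0.00066.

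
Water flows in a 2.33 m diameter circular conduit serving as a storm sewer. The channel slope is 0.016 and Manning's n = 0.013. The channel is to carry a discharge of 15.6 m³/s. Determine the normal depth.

y_n = 1.22 m

Manning's equation rearranged: A R^(2/3) = nQ / (1·√S) = 0.013 × 15.6 / (√0.016) = 1.603.
At y = 1.07 m: A R^(2/3) = 1.284 — short.
At y = 1.22 m: A R^(2/3) = 1.607 — ≈ 1.603.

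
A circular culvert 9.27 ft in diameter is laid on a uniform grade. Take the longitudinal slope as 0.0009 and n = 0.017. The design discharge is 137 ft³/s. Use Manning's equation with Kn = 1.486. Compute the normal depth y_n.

Manning's equation rearranged: A R^(2/3) = nQ / (1.486·√S) = 0.017 × 137 / (1.486 × √0.0009) = 52.24.
Trying y = 3.22 ft: A R^(2/3) = 30.64 — low.
Trying y = 4.31 ft: A R^(2/3) = 52.14 — ≈ 52.24.

y_n = 4.31 ft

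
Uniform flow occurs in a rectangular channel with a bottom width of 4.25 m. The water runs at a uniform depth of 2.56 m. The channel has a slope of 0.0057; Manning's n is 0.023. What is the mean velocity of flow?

V = 3.63 m/s

Flow area A = b·y = 4.25 × 2.56 = 10.88 m². Wetted perimeter P = b + 2y = 4.25 + 2×2.56 = 9.37 m.
Hydraulic radius R = A/P = 10.88/9.37 = 1.161 m.
From Manning's equation, V = (1/n) R^(2/3) S^(1/2) = (1/0.023) × 1.161^(2/3) × 0.0057^(1/2) = 3.63 m/s.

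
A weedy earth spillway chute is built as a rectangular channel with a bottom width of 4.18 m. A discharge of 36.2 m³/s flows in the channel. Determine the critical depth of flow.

For a rectangular channel, critical depth y_c = (q²/g)^(1/3) where q = Q/b = 36.2/4.18 = 8.66 m²/s.
So y_c = (8.66²/9.81)^(1/3) = 1.97 m.

y_c = 1.97 m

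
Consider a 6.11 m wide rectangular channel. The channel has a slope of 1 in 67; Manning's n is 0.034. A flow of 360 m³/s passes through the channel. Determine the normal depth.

Manning's equation rearranged: A R^(2/3) = nQ / (1·√S) = 0.034 × 360 / (√0.01493) = 100.2.
At y = 11.8 m: A R^(2/3) = 130.2 — too large.
At y = 6.48 m: A R^(2/3) = 64.44 — too small.
At y = 9.4 m: A R^(2/3) = 100.2 — ≈ 100.2.

y_n = 9.4 m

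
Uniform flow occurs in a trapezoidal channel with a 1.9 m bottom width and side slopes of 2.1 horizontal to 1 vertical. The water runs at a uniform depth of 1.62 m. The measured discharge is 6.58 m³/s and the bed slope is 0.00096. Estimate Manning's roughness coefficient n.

With bottom width b = 1.9 m and side slope z = 2.1: A = (b + zy)y = (1.9 + 2.1×1.62)×1.62 = 8.589 m²; P = b + 2y√(1+z²) = 1.9 + 2×1.62×2.326 = 9.436 m.
Hydraulic radius R = A/P = 8.589/9.436 = 0.9103 m.
Rearranging Manning's equation: n = (1/Q) A R^(2/3) S^(1/2) = (1/6.58) × 8.589 × 0.9103^(2/3) × √0.00096 = 0.038.

n = 0.038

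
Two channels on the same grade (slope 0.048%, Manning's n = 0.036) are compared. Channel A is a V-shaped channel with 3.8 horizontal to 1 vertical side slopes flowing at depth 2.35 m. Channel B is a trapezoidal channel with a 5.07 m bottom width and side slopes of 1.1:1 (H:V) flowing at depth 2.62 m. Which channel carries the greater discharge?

Channel A: For a triangular section with side slope z = 3.8: A = zy² = 3.8×2.35² = 20.99 m²; P = 2y√(1+z²) = 2×2.35×3.929 = 18.47 m. Hydraulic radius R = A/P = 20.99/18.47 = 1.136 m. Q_A = (1/0.036)·20.99·1.136^(2/3)·√0.00048 = 13.91 m³/s.
Channel B: With bottom width b = 5.07 m and side slope z = 1.1: A = (b + zy)y = (5.07 + 1.1×2.62)×2.62 = 20.83 m²; P = b + 2y√(1+z²) = 5.07 + 2×2.62×1.487 = 12.86 m. Hydraulic radius R = A/P = 20.83/12.86 = 1.62 m. Q_B = (1/0.036)·20.83·1.62^(2/3)·√0.00048 = 17.49 m³/s.
Q_A = 13.91 m³/s vs Q_B = 17.49 m³/s, so channel B carries more.

channel B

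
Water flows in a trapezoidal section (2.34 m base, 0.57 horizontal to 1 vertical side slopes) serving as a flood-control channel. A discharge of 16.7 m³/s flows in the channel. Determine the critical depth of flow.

At critical depth, Q² T / (g A³) = 1, i.e. A³/T = Q²/g = 16.7²/9.81 = 28.43.
Trying y = 1.84 m: A³/T = 54.63 — too large.
Trying y = 1.18 m: A³/T = 12.19 — too small.
Trying y = 1.52 m: A³/T = 28.42 — close enough.

y_c = 1.52 m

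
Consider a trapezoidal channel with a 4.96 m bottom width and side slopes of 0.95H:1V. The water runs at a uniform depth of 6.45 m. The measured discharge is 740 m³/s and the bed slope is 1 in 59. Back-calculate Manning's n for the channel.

n = 0.027

With bottom width b = 4.96 m and side slope z = 0.95: A = (b + zy)y = (4.96 + 0.95×6.45)×6.45 = 71.51 m²; P = b + 2y√(1+z²) = 4.96 + 2×6.45×1.379 = 22.75 m.
Hydraulic radius R = A/P = 71.51/22.75 = 3.143 m.
Rearranging Manning's equation: n = (1/Q) A R^(2/3) S^(1/2) = (1/740) × 71.51 × 3.143^(2/3) × √0.01695 = 0.027.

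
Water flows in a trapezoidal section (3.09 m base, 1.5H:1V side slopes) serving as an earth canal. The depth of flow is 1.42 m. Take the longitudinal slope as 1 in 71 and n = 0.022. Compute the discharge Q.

With bottom width b = 3.09 m and side slope z = 1.5: A = (b + zy)y = (3.09 + 1.5×1.42)×1.42 = 7.412 m²; P = b + 2y√(1+z²) = 3.09 + 2×1.42×1.803 = 8.21 m.
Hydraulic radius R = A/P = 7.412/8.21 = 0.9029 m.
Manning's equation: Q = (1/n) A R^(2/3) S^(1/2) = (1/0.022) × 7.412 × 0.9029^(2/3) × 0.01408^(1/2) = 37.4 m³/s.

Q = 37.4 m³/s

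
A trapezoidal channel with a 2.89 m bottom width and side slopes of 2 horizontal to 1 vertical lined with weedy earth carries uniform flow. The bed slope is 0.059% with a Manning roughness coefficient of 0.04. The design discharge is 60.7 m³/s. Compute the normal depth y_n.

Manning's equation rearranged: A R^(2/3) = nQ / (1·√S) = 0.04 × 60.7 / (√0.00059) = 99.96.
At y = 3.72 m: A R^(2/3) = 60.35 — too small.
At y = 5.08 m: A R^(2/3) = 125 — too large.
At y = 4.62 m: A R^(2/3) = 99.88 — matches.

y_n = 4.62 m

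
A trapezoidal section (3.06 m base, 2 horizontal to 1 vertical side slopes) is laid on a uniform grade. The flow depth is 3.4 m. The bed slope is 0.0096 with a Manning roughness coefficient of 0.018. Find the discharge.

With bottom width b = 3.06 m and side slope z = 2: A = (b + zy)y = (3.06 + 2×3.4)×3.4 = 33.52 m²; P = b + 2y√(1+z²) = 3.06 + 2×3.4×2.236 = 18.27 m.
Hydraulic radius R = A/P = 33.52/18.27 = 1.835 m.
Manning's equation: Q = (1/n) A R^(2/3) S^(1/2) = (1/0.018) × 33.52 × 1.835^(2/3) × 0.0096^(1/2) = 274 m³/s.

Q = 274 m³/s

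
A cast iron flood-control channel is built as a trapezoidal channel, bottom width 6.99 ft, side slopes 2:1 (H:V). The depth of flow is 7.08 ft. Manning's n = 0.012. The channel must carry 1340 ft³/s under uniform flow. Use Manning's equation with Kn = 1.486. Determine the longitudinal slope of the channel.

With bottom width b = 6.99 ft and side slope z = 2: A = (b + zy)y = (6.99 + 2×7.08)×7.08 = 149.7 ft²; P = b + 2y√(1+z²) = 6.99 + 2×7.08×2.236 = 38.65 ft.
Hydraulic radius R = A/P = 149.7/38.65 = 3.874 ft.
From Manning's equation, S = [nQ / (1.486 A R^(2/3))]² = [0.012 × 1340 / (1.486 × 149.7 × 3.874^(2/3))]² = 0.000858.

S = 0.000858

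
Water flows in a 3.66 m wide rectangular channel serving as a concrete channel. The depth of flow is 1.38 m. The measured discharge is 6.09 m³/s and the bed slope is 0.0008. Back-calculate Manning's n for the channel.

n = 0.02

Flow area A = b·y = 3.66 × 1.38 = 5.051 m². Wetted perimeter P = b + 2y = 3.66 + 2×1.38 = 6.42 m.
Hydraulic radius R = A/P = 5.051/6.42 = 0.7867 m.
Rearranging Manning's equation: n = (1/Q) A R^(2/3) S^(1/2) = (1/6.09) × 5.051 × 0.7867^(2/3) × √0.0008 = 0.02.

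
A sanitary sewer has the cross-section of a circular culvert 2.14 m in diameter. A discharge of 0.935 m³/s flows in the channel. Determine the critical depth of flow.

y_c = 0.442 m

At critical depth, Q² T / (g A³) = 1, i.e. A³/T = Q²/g = 0.935²/9.81 = 0.08912.
Try y = 0.31 m: A³/T = 0.02209 — short.
Try y = 0.548 m: A³/T = 0.206 — over.
Try y = 0.442 m: A³/T = 0.08899 — ≈ 0.08912.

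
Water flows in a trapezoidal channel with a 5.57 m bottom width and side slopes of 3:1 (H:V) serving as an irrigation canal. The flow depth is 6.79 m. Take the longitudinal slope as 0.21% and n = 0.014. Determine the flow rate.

With bottom width b = 5.57 m and side slope z = 3: A = (b + zy)y = (5.57 + 3×6.79)×6.79 = 176.1 m²; P = b + 2y√(1+z²) = 5.57 + 2×6.79×3.162 = 48.51 m.
Hydraulic radius R = A/P = 176.1/48.51 = 3.631 m.
Manning's equation: Q = (1/n) A R^(2/3) S^(1/2) = (1/0.014) × 176.1 × 3.631^(2/3) × 0.0021^(1/2) = 1360 m³/s.

Q = 1360 m³/s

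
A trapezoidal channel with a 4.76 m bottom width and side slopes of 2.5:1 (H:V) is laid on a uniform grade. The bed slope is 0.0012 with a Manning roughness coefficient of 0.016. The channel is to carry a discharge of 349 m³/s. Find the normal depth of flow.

Manning's equation rearranged: A R^(2/3) = nQ / (1·√S) = 0.016 × 349 / (√0.0012) = 161.2.
Trying y = 5.58 m: A R^(2/3) = 217.1 — too large.
Trying y = 4.23 m: A R^(2/3) = 114.8 — too small.
Trying y = 4.91 m: A R^(2/3) = 161.4 — matches.

y_n = 4.91 m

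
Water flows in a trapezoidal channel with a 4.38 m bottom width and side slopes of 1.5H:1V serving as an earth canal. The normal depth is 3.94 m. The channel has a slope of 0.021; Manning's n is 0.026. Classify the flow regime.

supercritical

With bottom width b = 4.38 m and side slope z = 1.5: A = (b + zy)y = (4.38 + 1.5×3.94)×3.94 = 40.54 m²; P = b + 2y√(1+z²) = 4.38 + 2×3.94×1.803 = 18.59 m.
Hydraulic radius R = A/P = 40.54/18.59 = 2.181 m.
V = (1/n) R^(2/3) √S = (1/0.026) × 2.181^(2/3) × √0.021 = 9.375 m/s. Hydraulic depth D_h = A/T = 40.54/16.2 = 2.503 m.
Froude number Fr = V/√(g·D_h) = 9.375/√(9.81×2.503) = 1.89, which is greater than 1, so the flow is supercritical.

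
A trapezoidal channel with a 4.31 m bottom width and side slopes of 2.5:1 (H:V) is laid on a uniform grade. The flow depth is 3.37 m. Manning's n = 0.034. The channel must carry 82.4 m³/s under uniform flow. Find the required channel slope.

S = 0.0018

With bottom width b = 4.31 m and side slope z = 2.5: A = (b + zy)y = (4.31 + 2.5×3.37)×3.37 = 42.92 m²; P = b + 2y√(1+z²) = 4.31 + 2×3.37×2.693 = 22.46 m.
Hydraulic radius R = A/P = 42.92/22.46 = 1.911 m.
From Manning's equation, S = [nQ / (1 A R^(2/3))]² = [0.034 × 82.4 / (1 × 42.92 × 1.911^(2/3))]² = 0.0018.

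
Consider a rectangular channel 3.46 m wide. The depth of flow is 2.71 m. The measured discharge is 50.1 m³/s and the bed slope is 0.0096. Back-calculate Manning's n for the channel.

n = 0.019

Flow area A = b·y = 3.46 × 2.71 = 9.377 m². Wetted perimeter P = b + 2y = 3.46 + 2×2.71 = 8.88 m.
Hydraulic radius R = A/P = 9.377/8.88 = 1.056 m.
Rearranging Manning's equation: n = (1/Q) A R^(2/3) S^(1/2) = (1/50.1) × 9.377 × 1.056^(2/3) × √0.0096 = 0.019.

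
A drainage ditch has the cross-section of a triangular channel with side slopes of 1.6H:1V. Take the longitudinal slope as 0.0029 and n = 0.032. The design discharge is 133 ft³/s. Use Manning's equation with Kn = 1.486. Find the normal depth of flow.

Manning's equation rearranged: A R^(2/3) = nQ / (1.486·√S) = 0.032 × 133 / (1.486 × √0.0029) = 53.18.
Trying y = 5.73 ft: A R^(2/3) = 94.94 — too large.
Trying y = 3.75 ft: A R^(2/3) = 30.65 — too small.
Trying y = 4.61 ft: A R^(2/3) = 53.16 — close enough.

y_n = 4.61 ft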